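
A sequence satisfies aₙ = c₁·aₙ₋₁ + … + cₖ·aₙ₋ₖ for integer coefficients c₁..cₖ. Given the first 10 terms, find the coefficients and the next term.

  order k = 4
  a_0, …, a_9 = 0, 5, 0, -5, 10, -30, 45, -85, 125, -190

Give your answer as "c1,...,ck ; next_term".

  a_4 = -1·-5 + 2·0 + 1·5 + -2·0 = 10
  a_5 = -1·10 + 2·-5 + 1·0 + -2·5 = -30
  a_6 = -1·-30 + 2·10 + 1·-5 + -2·0 = 45
  a_7 = -1·45 + 2·-30 + 1·10 + -2·-5 = -85
  a_8 = -1·-85 + 2·45 + 1·-30 + -2·10 = 125
  a_9 = -1·125 + 2·-85 + 1·45 + -2·-30 = -190
  a_10 = -1·-190 + 2·125 + 1·-85 + -2·45 = 265

-1,2,1,-2 ; 265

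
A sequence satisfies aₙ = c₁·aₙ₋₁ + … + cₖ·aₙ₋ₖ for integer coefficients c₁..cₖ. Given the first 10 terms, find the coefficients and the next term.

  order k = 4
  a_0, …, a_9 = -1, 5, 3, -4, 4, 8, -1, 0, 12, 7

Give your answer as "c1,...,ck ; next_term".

  a_4 = 0·-4 + 0·3 + 1·5 + 1·-1 = 4
  a_5 = 0·4 + 0·-4 + 1·3 + 1·5 = 8
  a_6 = 0·8 + 0·4 + 1·-4 + 1·3 = -1
  a_7 = 0·-1 + 0·8 + 1·4 + 1·-4 = 0
  a_8 = 0·0 + 0·-1 + 1·8 + 1·4 = 12
  a_9 = 0·12 + 0·0 + 1·-1 + 1·8 = 7
  a_10 = 0·7 + 0·12 + 1·0 + 1·-1 = -1

0,0,1,1 ; -1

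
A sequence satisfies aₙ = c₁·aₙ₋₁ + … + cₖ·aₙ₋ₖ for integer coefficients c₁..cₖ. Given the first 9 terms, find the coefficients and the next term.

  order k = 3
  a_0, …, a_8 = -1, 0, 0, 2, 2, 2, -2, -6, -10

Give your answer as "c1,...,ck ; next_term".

  a_3 = 1·0 + 0·0 + -2·-1 = 2
  a_4 = 1·2 + 0·0 + -2·0 = 2
  a_5 = 1·2 + 0·2 + -2·0 = 2
  a_6 = 1·2 + 0·2 + -2·2 = -2
  a_7 = 1·-2 + 0·2 + -2·2 = -6
  a_8 = 1·-6 + 0·-2 + -2·2 = -10
  a_9 = 1·-10 + 0·-6 + -2·-2 = -6

1,0,-2 ; -6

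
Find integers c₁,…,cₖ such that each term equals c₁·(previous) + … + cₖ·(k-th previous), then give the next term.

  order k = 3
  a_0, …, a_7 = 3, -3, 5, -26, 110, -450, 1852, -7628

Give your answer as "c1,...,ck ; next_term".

-4,0,-2 ; 31412

  a_3 = -4·5 + 0·-3 + -2·3 = -26
  a_4 = -4·-26 + 0·5 + -2·-3 = 110
  a_5 = -4·110 + 0·-26 + -2·5 = -450
  a_6 = -4·-450 + 0·110 + -2·-26 = 1852
  a_7 = -4·1852 + 0·-450 + -2·110 = -7628
  a_8 = -4·-7628 + 0·1852 + -2·-450 = 31412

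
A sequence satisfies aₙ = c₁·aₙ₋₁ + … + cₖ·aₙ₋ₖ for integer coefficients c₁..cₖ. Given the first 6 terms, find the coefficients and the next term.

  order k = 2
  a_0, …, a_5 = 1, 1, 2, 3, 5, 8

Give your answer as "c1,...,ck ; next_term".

1,1 ; 13

  a_2 = 1·1 + 1·1 = 2
  a_3 = 1·2 + 1·1 = 3
  a_4 = 1·3 + 1·2 = 5
  a_5 = 1·5 + 1·3 = 8
  a_6 = 1·8 + 1·5 = 13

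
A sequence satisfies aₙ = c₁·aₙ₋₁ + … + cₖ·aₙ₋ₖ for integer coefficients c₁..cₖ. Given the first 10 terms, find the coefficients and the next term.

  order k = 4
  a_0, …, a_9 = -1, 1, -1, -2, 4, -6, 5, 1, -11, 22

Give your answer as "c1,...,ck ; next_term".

-1,0,1,-1 ; -26

  a_4 = -1·-2 + 0·-1 + 1·1 + -1·-1 = 4
  a_5 = -1·4 + 0·-2 + 1·-1 + -1·1 = -6
  a_6 = -1·-6 + 0·4 + 1·-2 + -1·-1 = 5
  a_7 = -1·5 + 0·-6 + 1·4 + -1·-2 = 1
  a_8 = -1·1 + 0·5 + 1·-6 + -1·4 = -11
  a_9 = -1·-11 + 0·1 + 1·5 + -1·-6 = 22
  a_10 = -1·22 + 0·-11 + 1·1 + -1·5 = -26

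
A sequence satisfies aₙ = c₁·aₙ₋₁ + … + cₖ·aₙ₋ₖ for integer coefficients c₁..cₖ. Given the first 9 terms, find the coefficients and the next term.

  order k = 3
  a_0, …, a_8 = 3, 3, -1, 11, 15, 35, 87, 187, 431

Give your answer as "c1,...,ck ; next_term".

  a_3 = 1·-1 + 2·3 + 2·3 = 11
  a_4 = 1·11 + 2·-1 + 2·3 = 15
  a_5 = 1·15 + 2·11 + 2·-1 = 35
  a_6 = 1·35 + 2·15 + 2·11 = 87
  a_7 = 1·87 + 2·35 + 2·15 = 187
  a_8 = 1·187 + 2·87 + 2·35 = 431
  a_9 = 1·431 + 2·187 + 2·87 = 979

1,2,2 ; 979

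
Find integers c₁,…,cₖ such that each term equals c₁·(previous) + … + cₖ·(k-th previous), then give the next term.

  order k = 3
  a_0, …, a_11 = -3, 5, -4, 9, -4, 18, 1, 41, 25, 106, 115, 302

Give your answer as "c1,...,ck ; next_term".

  a_3 = 1·-4 + 2·5 + -1·-3 = 9
  a_4 = 1·9 + 2·-4 + -1·5 = -4
  a_5 = 1·-4 + 2·9 + -1·-4 = 18
  a_6 = 1·18 + 2·-4 + -1·9 = 1
  a_7 = 1·1 + 2·18 + -1·-4 = 41
  a_8 = 1·41 + 2·1 + -1·18 = 25
  a_9 = 1·25 + 2·41 + -1·1 = 106
  a_10 = 1·106 + 2·25 + -1·41 = 115
  a_11 = 1·115 + 2·106 + -1·25 = 302
  a_12 = 1·302 + 2·115 + -1·106 = 426

1,2,-1 ; 426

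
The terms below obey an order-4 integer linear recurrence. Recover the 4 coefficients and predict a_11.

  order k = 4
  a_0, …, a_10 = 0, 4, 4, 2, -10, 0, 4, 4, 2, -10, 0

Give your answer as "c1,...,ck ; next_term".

  a_4 = -1·2 + -1·4 + -1·4 + -1·0 = -10
  a_5 = -1·-10 + -1·2 + -1·4 + -1·4 = 0
  a_6 = -1·0 + -1·-10 + -1·2 + -1·4 = 4
  a_7 = -1·4 + -1·0 + -1·-10 + -1·2 = 4
  a_8 = -1·4 + -1·4 + -1·0 + -1·-10 = 2
  a_9 = -1·2 + -1·4 + -1·4 + -1·0 = -10
  a_10 = -1·-10 + -1·2 + -1·4 + -1·4 = 0
  a_11 = -1·0 + -1·-10 + -1·2 + -1·4 = 4

-1,-1,-1,-1 ; 4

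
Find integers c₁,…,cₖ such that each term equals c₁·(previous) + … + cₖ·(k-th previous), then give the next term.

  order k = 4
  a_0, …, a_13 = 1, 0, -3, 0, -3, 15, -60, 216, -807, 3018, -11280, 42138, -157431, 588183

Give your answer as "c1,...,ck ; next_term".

-3,2,-2,3 ; -2197527

  a_4 = -3·0 + 2·-3 + -2·0 + 3·1 = -3
  a_5 = -3·-3 + 2·0 + -2·-3 + 3·0 = 15
  a_6 = -3·15 + 2·-3 + -2·0 + 3·-3 = -60
  a_7 = -3·-60 + 2·15 + -2·-3 + 3·0 = 216
  a_8 = -3·216 + 2·-60 + -2·15 + 3·-3 = -807
  a_9 = -3·-807 + 2·216 + -2·-60 + 3·15 = 3018
  a_10 = -3·3018 + 2·-807 + -2·216 + 3·-60 = -11280
  a_11 = -3·-11280 + 2·3018 + -2·-807 + 3·216 = 42138
  a_12 = -3·42138 + 2·-11280 + -2·3018 + 3·-807 = -157431
  a_13 = -3·-157431 + 2·42138 + -2·-11280 + 3·3018 = 588183
  a_14 = -3·588183 + 2·-157431 + -2·42138 + 3·-11280 = -2197527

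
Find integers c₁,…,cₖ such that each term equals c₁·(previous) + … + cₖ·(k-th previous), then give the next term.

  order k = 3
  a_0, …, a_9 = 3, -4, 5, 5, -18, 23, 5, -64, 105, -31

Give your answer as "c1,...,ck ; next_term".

  a_3 = -1·5 + -1·-4 + 2·3 = 5
  a_4 = -1·5 + -1·5 + 2·-4 = -18
  a_5 = -1·-18 + -1·5 + 2·5 = 23
  a_6 = -1·23 + -1·-18 + 2·5 = 5
  a_7 = -1·5 + -1·23 + 2·-18 = -64
  a_8 = -1·-64 + -1·5 + 2·23 = 105
  a_9 = -1·105 + -1·-64 + 2·5 = -31
  a_10 = -1·-31 + -1·105 + 2·-64 = -202

-1,-1,2 ; -202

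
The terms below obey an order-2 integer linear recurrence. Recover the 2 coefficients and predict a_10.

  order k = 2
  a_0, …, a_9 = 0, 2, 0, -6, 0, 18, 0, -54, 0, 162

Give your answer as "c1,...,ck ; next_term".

  a_2 = 0·2 + -3·0 = 0
  a_3 = 0·0 + -3·2 = -6
  a_4 = 0·-6 + -3·0 = 0
  a_5 = 0·0 + -3·-6 = 18
  a_6 = 0·18 + -3·0 = 0
  a_7 = 0·0 + -3·18 = -54
  a_8 = 0·-54 + -3·0 = 0
  a_9 = 0·0 + -3·-54 = 162
  a_10 = 0·162 + -3·0 = 0

0,-3 ; 0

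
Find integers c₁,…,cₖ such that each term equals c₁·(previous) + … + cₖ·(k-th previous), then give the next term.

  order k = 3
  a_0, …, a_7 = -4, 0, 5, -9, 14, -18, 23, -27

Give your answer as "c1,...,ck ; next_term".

  a_3 = -1·5 + 1·0 + 1·-4 = -9
  a_4 = -1·-9 + 1·5 + 1·0 = 14
  a_5 = -1·14 + 1·-9 + 1·5 = -18
  a_6 = -1·-18 + 1·14 + 1·-9 = 23
  a_7 = -1·23 + 1·-18 + 1·14 = -27
  a_8 = -1·-27 + 1·23 + 1·-18 = 32

-1,1,1 ; 32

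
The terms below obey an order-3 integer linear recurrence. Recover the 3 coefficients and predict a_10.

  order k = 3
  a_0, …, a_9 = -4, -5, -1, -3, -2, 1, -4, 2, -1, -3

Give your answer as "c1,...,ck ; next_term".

-1,0,1 ; 5

  a_3 = -1·-1 + 0·-5 + 1·-4 = -3
  a_4 = -1·-3 + 0·-1 + 1·-5 = -2
  a_5 = -1·-2 + 0·-3 + 1·-1 = 1
  a_6 = -1·1 + 0·-2 + 1·-3 = -4
  a_7 = -1·-4 + 0·1 + 1·-2 = 2
  a_8 = -1·2 + 0·-4 + 1·1 = -1
  a_9 = -1·-1 + 0·2 + 1·-4 = -3
  a_10 = -1·-3 + 0·-1 + 1·2 = 5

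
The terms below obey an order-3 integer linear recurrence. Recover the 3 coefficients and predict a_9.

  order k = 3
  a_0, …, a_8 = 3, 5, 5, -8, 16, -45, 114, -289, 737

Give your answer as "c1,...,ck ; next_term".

  a_3 = -2·5 + 1·5 + -1·3 = -8
  a_4 = -2·-8 + 1·5 + -1·5 = 16
  a_5 = -2·16 + 1·-8 + -1·5 = -45
  a_6 = -2·-45 + 1·16 + -1·-8 = 114
  a_7 = -2·114 + 1·-45 + -1·16 = -289
  a_8 = -2·-289 + 1·114 + -1·-45 = 737
  a_9 = -2·737 + 1·-289 + -1·114 = -1877

-2,1,-1 ; -1877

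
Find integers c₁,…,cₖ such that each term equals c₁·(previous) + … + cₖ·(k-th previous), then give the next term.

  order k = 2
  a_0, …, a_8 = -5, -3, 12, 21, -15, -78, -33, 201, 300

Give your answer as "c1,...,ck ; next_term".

  a_2 = 1·-3 + -3·-5 = 12
  a_3 = 1·12 + -3·-3 = 21
  a_4 = 1·21 + -3·12 = -15
  a_5 = 1·-15 + -3·21 = -78
  a_6 = 1·-78 + -3·-15 = -33
  a_7 = 1·-33 + -3·-78 = 201
  a_8 = 1·201 + -3·-33 = 300
  a_9 = 1·300 + -3·201 = -303

1,-3 ; -303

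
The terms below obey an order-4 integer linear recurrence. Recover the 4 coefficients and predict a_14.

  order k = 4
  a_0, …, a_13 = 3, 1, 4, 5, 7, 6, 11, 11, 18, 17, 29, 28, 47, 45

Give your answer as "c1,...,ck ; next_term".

  a_4 = 0·5 + 1·4 + 0·1 + 1·3 = 7
  a_5 = 0·7 + 1·5 + 0·4 + 1·1 = 6
  a_6 = 0·6 + 1·7 + 0·5 + 1·4 = 11
  a_7 = 0·11 + 1·6 + 0·7 + 1·5 = 11
  a_8 = 0·11 + 1·11 + 0·6 + 1·7 = 18
  a_9 = 0·18 + 1·11 + 0·11 + 1·6 = 17
  a_10 = 0·17 + 1·18 + 0·11 + 1·11 = 29
  a_11 = 0·29 + 1·17 + 0·18 + 1·11 = 28
  a_12 = 0·28 + 1·29 + 0·17 + 1·18 = 47
  a_13 = 0·47 + 1·28 + 0·29 + 1·17 = 45
  a_14 = 0·45 + 1·47 + 0·28 + 1·29 = 76

0,1,0,1 ; 76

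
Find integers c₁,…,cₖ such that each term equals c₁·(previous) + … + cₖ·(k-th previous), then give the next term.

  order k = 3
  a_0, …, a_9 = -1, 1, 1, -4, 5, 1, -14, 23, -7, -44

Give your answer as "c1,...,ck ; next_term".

-1,-1,2 ; 97

  a_3 = -1·1 + -1·1 + 2·-1 = -4
  a_4 = -1·-4 + -1·1 + 2·1 = 5
  a_5 = -1·5 + -1·-4 + 2·1 = 1
  a_6 = -1·1 + -1·5 + 2·-4 = -14
  a_7 = -1·-14 + -1·1 + 2·5 = 23
  a_8 = -1·23 + -1·-14 + 2·1 = -7
  a_9 = -1·-7 + -1·23 + 2·-14 = -44
  a_10 = -1·-44 + -1·-7 + 2·23 = 97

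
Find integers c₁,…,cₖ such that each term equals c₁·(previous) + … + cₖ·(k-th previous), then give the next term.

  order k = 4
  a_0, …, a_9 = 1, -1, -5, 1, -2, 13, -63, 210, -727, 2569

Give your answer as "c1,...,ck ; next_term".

-3,1,-2,4 ; -9106

  a_4 = -3·1 + 1·-5 + -2·-1 + 4·1 = -2
  a_5 = -3·-2 + 1·1 + -2·-5 + 4·-1 = 13
  a_6 = -3·13 + 1·-2 + -2·1 + 4·-5 = -63
  a_7 = -3·-63 + 1·13 + -2·-2 + 4·1 = 210
  a_8 = -3·210 + 1·-63 + -2·13 + 4·-2 = -727
  a_9 = -3·-727 + 1·210 + -2·-63 + 4·13 = 2569
  a_10 = -3·2569 + 1·-727 + -2·210 + 4·-63 = -9106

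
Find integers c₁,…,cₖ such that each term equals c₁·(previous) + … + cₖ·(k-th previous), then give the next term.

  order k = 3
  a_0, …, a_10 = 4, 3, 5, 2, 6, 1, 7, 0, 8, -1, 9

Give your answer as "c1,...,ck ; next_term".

  a_3 = -1·5 + 1·3 + 1·4 = 2
  a_4 = -1·2 + 1·5 + 1·3 = 6
  a_5 = -1·6 + 1·2 + 1·5 = 1
  a_6 = -1·1 + 1·6 + 1·2 = 7
  a_7 = -1·7 + 1·1 + 1·6 = 0
  a_8 = -1·0 + 1·7 + 1·1 = 8
  a_9 = -1·8 + 1·0 + 1·7 = -1
  a_10 = -1·-1 + 1·8 + 1·0 = 9
  a_11 = -1·9 + 1·-1 + 1·8 = -2

-1,1,1 ; -2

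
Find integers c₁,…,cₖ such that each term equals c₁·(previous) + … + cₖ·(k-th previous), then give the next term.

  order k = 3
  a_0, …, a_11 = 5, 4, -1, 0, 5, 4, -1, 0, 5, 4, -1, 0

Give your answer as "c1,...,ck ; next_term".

1,-1,1 ; 5

  a_3 = 1·-1 + -1·4 + 1·5 = 0
  a_4 = 1·0 + -1·-1 + 1·4 = 5
  a_5 = 1·5 + -1·0 + 1·-1 = 4
  a_6 = 1·4 + -1·5 + 1·0 = -1
  a_7 = 1·-1 + -1·4 + 1·5 = 0
  a_8 = 1·0 + -1·-1 + 1·4 = 5
  a_9 = 1·5 + -1·0 + 1·-1 = 4
  a_10 = 1·4 + -1·5 + 1·0 = -1
  a_11 = 1·-1 + -1·4 + 1·5 = 0
  a_12 = 1·0 + -1·-1 + 1·4 = 5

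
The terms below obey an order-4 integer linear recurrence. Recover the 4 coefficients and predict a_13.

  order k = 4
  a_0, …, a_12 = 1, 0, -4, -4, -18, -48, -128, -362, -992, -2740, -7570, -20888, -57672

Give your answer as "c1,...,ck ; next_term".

2,2,1,-2 ; -159210

  a_4 = 2·-4 + 2·-4 + 1·0 + -2·1 = -18
  a_5 = 2·-18 + 2·-4 + 1·-4 + -2·0 = -48
  a_6 = 2·-48 + 2·-18 + 1·-4 + -2·-4 = -128
  a_7 = 2·-128 + 2·-48 + 1·-18 + -2·-4 = -362
  a_8 = 2·-362 + 2·-128 + 1·-48 + -2·-18 = -992
  a_9 = 2·-992 + 2·-362 + 1·-128 + -2·-48 = -2740
  a_10 = 2·-2740 + 2·-992 + 1·-362 + -2·-128 = -7570
  a_11 = 2·-7570 + 2·-2740 + 1·-992 + -2·-362 = -20888
  a_12 = 2·-20888 + 2·-7570 + 1·-2740 + -2·-992 = -57672
  a_13 = 2·-57672 + 2·-20888 + 1·-7570 + -2·-2740 = -159210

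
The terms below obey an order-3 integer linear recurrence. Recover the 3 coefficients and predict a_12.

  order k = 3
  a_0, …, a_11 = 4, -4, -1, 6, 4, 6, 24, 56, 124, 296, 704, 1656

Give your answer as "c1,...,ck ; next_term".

  a_3 = 2·-1 + 0·-4 + 2·4 = 6
  a_4 = 2·6 + 0·-1 + 2·-4 = 4
  a_5 = 2·4 + 0·6 + 2·-1 = 6
  a_6 = 2·6 + 0·4 + 2·6 = 24
  a_7 = 2·24 + 0·6 + 2·4 = 56
  a_8 = 2·56 + 0·24 + 2·6 = 124
  a_9 = 2·124 + 0·56 + 2·24 = 296
  a_10 = 2·296 + 0·124 + 2·56 = 704
  a_11 = 2·704 + 0·296 + 2·124 = 1656
  a_12 = 2·1656 + 0·704 + 2·296 = 3904

2,0,2 ; 3904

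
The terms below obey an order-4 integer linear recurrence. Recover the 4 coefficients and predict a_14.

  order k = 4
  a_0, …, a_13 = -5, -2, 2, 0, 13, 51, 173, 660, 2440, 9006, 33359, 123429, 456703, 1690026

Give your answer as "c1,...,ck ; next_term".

3,2,3,-3 ; 6253694

  a_4 = 3·0 + 2·2 + 3·-2 + -3·-5 = 13
  a_5 = 3·13 + 2·0 + 3·2 + -3·-2 = 51
  a_6 = 3·51 + 2·13 + 3·0 + -3·2 = 173
  a_7 = 3·173 + 2·51 + 3·13 + -3·0 = 660
  a_8 = 3·660 + 2·173 + 3·51 + -3·13 = 2440
  a_9 = 3·2440 + 2·660 + 3·173 + -3·51 = 9006
  a_10 = 3·9006 + 2·2440 + 3·660 + -3·173 = 33359
  a_11 = 3·33359 + 2·9006 + 3·2440 + -3·660 = 123429
  a_12 = 3·123429 + 2·33359 + 3·9006 + -3·2440 = 456703
  a_13 = 3·456703 + 2·123429 + 3·33359 + -3·9006 = 1690026
  a_14 = 3·1690026 + 2·456703 + 3·123429 + -3·33359 = 6253694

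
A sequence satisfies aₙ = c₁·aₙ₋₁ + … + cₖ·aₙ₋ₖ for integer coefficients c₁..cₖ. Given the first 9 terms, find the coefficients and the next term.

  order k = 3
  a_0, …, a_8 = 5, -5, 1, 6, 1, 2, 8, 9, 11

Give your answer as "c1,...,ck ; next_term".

  a_3 = 1·1 + 0·-5 + 1·5 = 6
  a_4 = 1·6 + 0·1 + 1·-5 = 1
  a_5 = 1·1 + 0·6 + 1·1 = 2
  a_6 = 1·2 + 0·1 + 1·6 = 8
  a_7 = 1·8 + 0·2 + 1·1 = 9
  a_8 = 1·9 + 0·8 + 1·2 = 11
  a_9 = 1·11 + 0·9 + 1·8 = 19

1,0,1 ; 19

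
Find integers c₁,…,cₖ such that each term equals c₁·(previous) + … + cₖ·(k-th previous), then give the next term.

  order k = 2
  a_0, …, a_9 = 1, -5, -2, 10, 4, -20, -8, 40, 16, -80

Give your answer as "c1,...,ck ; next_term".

  a_2 = 0·-5 + -2·1 = -2
  a_3 = 0·-2 + -2·-5 = 10
  a_4 = 0·10 + -2·-2 = 4
  a_5 = 0·4 + -2·10 = -20
  a_6 = 0·-20 + -2·4 = -8
  a_7 = 0·-8 + -2·-20 = 40
  a_8 = 0·40 + -2·-8 = 16
  a_9 = 0·16 + -2·40 = -80
  a_10 = 0·-80 + -2·16 = -32

0,-2 ; -32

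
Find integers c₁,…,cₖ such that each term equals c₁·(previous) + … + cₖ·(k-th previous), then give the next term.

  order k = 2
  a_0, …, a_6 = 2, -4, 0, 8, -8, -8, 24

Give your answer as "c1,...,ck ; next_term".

-1,-2 ; -8

  a_2 = -1·-4 + -2·2 = 0
  a_3 = -1·0 + -2·-4 = 8
  a_4 = -1·8 + -2·0 = -8
  a_5 = -1·-8 + -2·8 = -8
  a_6 = -1·-8 + -2·-8 = 24
  a_7 = -1·24 + -2·-8 = -8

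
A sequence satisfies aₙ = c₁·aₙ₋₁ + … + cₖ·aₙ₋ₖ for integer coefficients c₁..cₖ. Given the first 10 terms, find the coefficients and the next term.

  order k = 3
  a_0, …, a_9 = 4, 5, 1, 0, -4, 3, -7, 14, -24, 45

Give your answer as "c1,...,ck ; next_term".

-1,1,-1 ; -83

  a_3 = -1·1 + 1·5 + -1·4 = 0
  a_4 = -1·0 + 1·1 + -1·5 = -4
  a_5 = -1·-4 + 1·0 + -1·1 = 3
  a_6 = -1·3 + 1·-4 + -1·0 = -7
  a_7 = -1·-7 + 1·3 + -1·-4 = 14
  a_8 = -1·14 + 1·-7 + -1·3 = -24
  a_9 = -1·-24 + 1·14 + -1·-7 = 45
  a_10 = -1·45 + 1·-24 + -1·14 = -83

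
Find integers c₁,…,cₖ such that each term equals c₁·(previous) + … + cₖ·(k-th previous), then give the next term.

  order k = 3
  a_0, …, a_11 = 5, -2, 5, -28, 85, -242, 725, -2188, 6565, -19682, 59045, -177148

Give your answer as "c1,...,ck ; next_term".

  a_3 = -3·5 + -1·-2 + -3·5 = -28
  a_4 = -3·-28 + -1·5 + -3·-2 = 85
  a_5 = -3·85 + -1·-28 + -3·5 = -242
  a_6 = -3·-242 + -1·85 + -3·-28 = 725
  a_7 = -3·725 + -1·-242 + -3·85 = -2188
  a_8 = -3·-2188 + -1·725 + -3·-242 = 6565
  a_9 = -3·6565 + -1·-2188 + -3·725 = -19682
  a_10 = -3·-19682 + -1·6565 + -3·-2188 = 59045
  a_11 = -3·59045 + -1·-19682 + -3·6565 = -177148
  a_12 = -3·-177148 + -1·59045 + -3·-19682 = 531445

-3,-1,-3 ; 531445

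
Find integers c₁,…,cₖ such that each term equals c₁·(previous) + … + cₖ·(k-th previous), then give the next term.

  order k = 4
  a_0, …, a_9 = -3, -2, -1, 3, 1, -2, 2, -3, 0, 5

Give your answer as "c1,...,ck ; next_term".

-1,-1,0,-1 ; -7

  a_4 = -1·3 + -1·-1 + 0·-2 + -1·-3 = 1
  a_5 = -1·1 + -1·3 + 0·-1 + -1·-2 = -2
  a_6 = -1·-2 + -1·1 + 0·3 + -1·-1 = 2
  a_7 = -1·2 + -1·-2 + 0·1 + -1·3 = -3
  a_8 = -1·-3 + -1·2 + 0·-2 + -1·1 = 0
  a_9 = -1·0 + -1·-3 + 0·2 + -1·-2 = 5
  a_10 = -1·5 + -1·0 + 0·-3 + -1·2 = -7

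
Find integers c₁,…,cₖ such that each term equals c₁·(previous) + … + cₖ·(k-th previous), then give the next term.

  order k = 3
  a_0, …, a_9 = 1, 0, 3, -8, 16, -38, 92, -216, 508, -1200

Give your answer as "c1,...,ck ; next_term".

  a_3 = -2·3 + 0·0 + -2·1 = -8
  a_4 = -2·-8 + 0·3 + -2·0 = 16
  a_5 = -2·16 + 0·-8 + -2·3 = -38
  a_6 = -2·-38 + 0·16 + -2·-8 = 92
  a_7 = -2·92 + 0·-38 + -2·16 = -216
  a_8 = -2·-216 + 0·92 + -2·-38 = 508
  a_9 = -2·508 + 0·-216 + -2·92 = -1200
  a_10 = -2·-1200 + 0·508 + -2·-216 = 2832

-2,0,-2 ; 2832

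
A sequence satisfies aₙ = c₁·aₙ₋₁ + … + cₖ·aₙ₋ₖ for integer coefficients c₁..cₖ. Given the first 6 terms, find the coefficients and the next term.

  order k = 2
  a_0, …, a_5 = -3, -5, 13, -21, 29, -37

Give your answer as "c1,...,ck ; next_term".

  a_2 = -2·-5 + -1·-3 = 13
  a_3 = -2·13 + -1·-5 = -21
  a_4 = -2·-21 + -1·13 = 29
  a_5 = -2·29 + -1·-21 = -37
  a_6 = -2·-37 + -1·29 = 45

-2,-1 ; 45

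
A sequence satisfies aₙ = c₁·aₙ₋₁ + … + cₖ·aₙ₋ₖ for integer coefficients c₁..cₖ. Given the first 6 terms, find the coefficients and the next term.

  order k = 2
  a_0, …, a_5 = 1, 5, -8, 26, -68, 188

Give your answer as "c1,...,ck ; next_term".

  a_2 = -2·5 + 2·1 = -8
  a_3 = -2·-8 + 2·5 = 26
  a_4 = -2·26 + 2·-8 = -68
  a_5 = -2·-68 + 2·26 = 188
  a_6 = -2·188 + 2·-68 = -512

-2,2 ; -512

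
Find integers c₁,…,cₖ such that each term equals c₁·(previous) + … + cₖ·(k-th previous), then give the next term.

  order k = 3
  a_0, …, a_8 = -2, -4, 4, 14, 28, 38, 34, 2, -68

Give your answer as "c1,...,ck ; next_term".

  a_3 = 2·4 + -1·-4 + -1·-2 = 14
  a_4 = 2·14 + -1·4 + -1·-4 = 28
  a_5 = 2·28 + -1·14 + -1·4 = 38
  a_6 = 2·38 + -1·28 + -1·14 = 34
  a_7 = 2·34 + -1·38 + -1·28 = 2
  a_8 = 2·2 + -1·34 + -1·38 = -68
  a_9 = 2·-68 + -1·2 + -1·34 = -172

2,-1,-1 ; -172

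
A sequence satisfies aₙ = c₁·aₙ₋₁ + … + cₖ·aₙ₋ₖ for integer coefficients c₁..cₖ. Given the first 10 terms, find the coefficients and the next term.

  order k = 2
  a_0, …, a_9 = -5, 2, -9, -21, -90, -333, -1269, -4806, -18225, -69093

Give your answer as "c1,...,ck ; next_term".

  a_2 = 3·2 + 3·-5 = -9
  a_3 = 3·-9 + 3·2 = -21
  a_4 = 3·-21 + 3·-9 = -90
  a_5 = 3·-90 + 3·-21 = -333
  a_6 = 3·-333 + 3·-90 = -1269
  a_7 = 3·-1269 + 3·-333 = -4806
  a_8 = 3·-4806 + 3·-1269 = -18225
  a_9 = 3·-18225 + 3·-4806 = -69093
  a_10 = 3·-69093 + 3·-18225 = -261954

3,3 ; -261954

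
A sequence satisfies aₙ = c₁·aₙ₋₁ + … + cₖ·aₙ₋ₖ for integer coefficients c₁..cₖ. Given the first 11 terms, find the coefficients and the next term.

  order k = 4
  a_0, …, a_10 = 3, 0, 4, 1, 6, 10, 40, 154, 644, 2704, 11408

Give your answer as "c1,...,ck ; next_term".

  a_4 = 4·1 + 2·4 + -4·0 + -2·3 = 6
  a_5 = 4·6 + 2·1 + -4·4 + -2·0 = 10
  a_6 = 4·10 + 2·6 + -4·1 + -2·4 = 40
  a_7 = 4·40 + 2·10 + -4·6 + -2·1 = 154
  a_8 = 4·154 + 2·40 + -4·10 + -2·6 = 644
  a_9 = 4·644 + 2·154 + -4·40 + -2·10 = 2704
  a_10 = 4·2704 + 2·644 + -4·154 + -2·40 = 11408
  a_11 = 4·11408 + 2·2704 + -4·644 + -2·154 = 48156

4,2,-4,-2 ; 48156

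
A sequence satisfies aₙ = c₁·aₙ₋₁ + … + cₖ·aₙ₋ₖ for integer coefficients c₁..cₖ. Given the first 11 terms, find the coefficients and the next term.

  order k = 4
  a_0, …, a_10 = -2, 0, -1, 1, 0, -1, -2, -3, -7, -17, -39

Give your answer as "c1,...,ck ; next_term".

  a_4 = 2·1 + 0·-1 + 1·0 + 1·-2 = 0
  a_5 = 2·0 + 0·1 + 1·-1 + 1·0 = -1
  a_6 = 2·-1 + 0·0 + 1·1 + 1·-1 = -2
  a_7 = 2·-2 + 0·-1 + 1·0 + 1·1 = -3
  a_8 = 2·-3 + 0·-2 + 1·-1 + 1·0 = -7
  a_9 = 2·-7 + 0·-3 + 1·-2 + 1·-1 = -17
  a_10 = 2·-17 + 0·-7 + 1·-3 + 1·-2 = -39
  a_11 = 2·-39 + 0·-17 + 1·-7 + 1·-3 = -88

2,0,1,1 ; -88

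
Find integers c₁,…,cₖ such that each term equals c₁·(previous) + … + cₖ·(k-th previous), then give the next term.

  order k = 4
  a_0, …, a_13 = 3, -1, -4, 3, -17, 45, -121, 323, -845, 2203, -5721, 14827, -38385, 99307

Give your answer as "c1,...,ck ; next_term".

-3,0,2,-2 ; -256825

  a_4 = -3·3 + 0·-4 + 2·-1 + -2·3 = -17
  a_5 = -3·-17 + 0·3 + 2·-4 + -2·-1 = 45
  a_6 = -3·45 + 0·-17 + 2·3 + -2·-4 = -121
  a_7 = -3·-121 + 0·45 + 2·-17 + -2·3 = 323
  a_8 = -3·323 + 0·-121 + 2·45 + -2·-17 = -845
  a_9 = -3·-845 + 0·323 + 2·-121 + -2·45 = 2203
  a_10 = -3·2203 + 0·-845 + 2·323 + -2·-121 = -5721
  a_11 = -3·-5721 + 0·2203 + 2·-845 + -2·323 = 14827
  a_12 = -3·14827 + 0·-5721 + 2·2203 + -2·-845 = -38385
  a_13 = -3·-38385 + 0·14827 + 2·-5721 + -2·2203 = 99307
  a_14 = -3·99307 + 0·-38385 + 2·14827 + -2·-5721 = -256825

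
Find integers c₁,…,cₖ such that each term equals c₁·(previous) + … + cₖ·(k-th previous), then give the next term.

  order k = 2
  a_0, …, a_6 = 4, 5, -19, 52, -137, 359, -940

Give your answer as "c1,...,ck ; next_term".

-3,-1 ; 2461

  a_2 = -3·5 + -1·4 = -19
  a_3 = -3·-19 + -1·5 = 52
  a_4 = -3·52 + -1·-19 = -137
  a_5 = -3·-137 + -1·52 = 359
  a_6 = -3·359 + -1·-137 = -940
  a_7 = -3·-940 + -1·359 = 2461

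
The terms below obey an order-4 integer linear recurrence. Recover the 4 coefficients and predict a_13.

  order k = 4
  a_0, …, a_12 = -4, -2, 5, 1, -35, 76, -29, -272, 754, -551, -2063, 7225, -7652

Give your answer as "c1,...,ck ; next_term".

-2,-3,3,3 ; -14213

  a_4 = -2·1 + -3·5 + 3·-2 + 3·-4 = -35
  a_5 = -2·-35 + -3·1 + 3·5 + 3·-2 = 76
  a_6 = -2·76 + -3·-35 + 3·1 + 3·5 = -29
  a_7 = -2·-29 + -3·76 + 3·-35 + 3·1 = -272
  a_8 = -2·-272 + -3·-29 + 3·76 + 3·-35 = 754
  a_9 = -2·754 + -3·-272 + 3·-29 + 3·76 = -551
  a_10 = -2·-551 + -3·754 + 3·-272 + 3·-29 = -2063
  a_11 = -2·-2063 + -3·-551 + 3·754 + 3·-272 = 7225
  a_12 = -2·7225 + -3·-2063 + 3·-551 + 3·754 = -7652
  a_13 = -2·-7652 + -3·7225 + 3·-2063 + 3·-551 = -14213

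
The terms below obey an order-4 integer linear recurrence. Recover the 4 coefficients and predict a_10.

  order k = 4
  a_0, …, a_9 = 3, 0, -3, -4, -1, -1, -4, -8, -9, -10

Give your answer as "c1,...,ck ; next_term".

  a_4 = 1·-4 + 0·-3 + 0·0 + 1·3 = -1
  a_5 = 1·-1 + 0·-4 + 0·-3 + 1·0 = -1
  a_6 = 1·-1 + 0·-1 + 0·-4 + 1·-3 = -4
  a_7 = 1·-4 + 0·-1 + 0·-1 + 1·-4 = -8
  a_8 = 1·-8 + 0·-4 + 0·-1 + 1·-1 = -9
  a_9 = 1·-9 + 0·-8 + 0·-4 + 1·-1 = -10
  a_10 = 1·-10 + 0·-9 + 0·-8 + 1·-4 = -14

1,0,0,1 ; -14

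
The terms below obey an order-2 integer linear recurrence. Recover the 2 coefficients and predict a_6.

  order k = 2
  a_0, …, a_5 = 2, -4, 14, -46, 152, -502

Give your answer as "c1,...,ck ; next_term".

-3,1 ; 1658

  a_2 = -3·-4 + 1·2 = 14
  a_3 = -3·14 + 1·-4 = -46
  a_4 = -3·-46 + 1·14 = 152
  a_5 = -3·152 + 1·-46 = -502
  a_6 = -3·-502 + 1·152 = 1658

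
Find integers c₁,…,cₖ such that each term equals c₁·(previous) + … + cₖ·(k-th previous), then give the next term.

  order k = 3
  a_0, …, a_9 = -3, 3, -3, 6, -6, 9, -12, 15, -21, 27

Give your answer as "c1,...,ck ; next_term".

  a_3 = 0·-3 + 1·3 + -1·-3 = 6
  a_4 = 0·6 + 1·-3 + -1·3 = -6
  a_5 = 0·-6 + 1·6 + -1·-3 = 9
  a_6 = 0·9 + 1·-6 + -1·6 = -12
  a_7 = 0·-12 + 1·9 + -1·-6 = 15
  a_8 = 0·15 + 1·-12 + -1·9 = -21
  a_9 = 0·-21 + 1·15 + -1·-12 = 27
  a_10 = 0·27 + 1·-21 + -1·15 = -36

0,1,-1 ; -36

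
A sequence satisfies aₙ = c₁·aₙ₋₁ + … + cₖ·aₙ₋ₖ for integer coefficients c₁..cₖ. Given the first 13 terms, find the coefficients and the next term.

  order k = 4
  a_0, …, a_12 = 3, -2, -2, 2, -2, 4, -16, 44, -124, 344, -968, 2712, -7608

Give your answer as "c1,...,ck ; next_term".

-2,2,0,2 ; 21328

  a_4 = -2·2 + 2·-2 + 0·-2 + 2·3 = -2
  a_5 = -2·-2 + 2·2 + 0·-2 + 2·-2 = 4
  a_6 = -2·4 + 2·-2 + 0·2 + 2·-2 = -16
  a_7 = -2·-16 + 2·4 + 0·-2 + 2·2 = 44
  a_8 = -2·44 + 2·-16 + 0·4 + 2·-2 = -124
  a_9 = -2·-124 + 2·44 + 0·-16 + 2·4 = 344
  a_10 = -2·344 + 2·-124 + 0·44 + 2·-16 = -968
  a_11 = -2·-968 + 2·344 + 0·-124 + 2·44 = 2712
  a_12 = -2·2712 + 2·-968 + 0·344 + 2·-124 = -7608
  a_13 = -2·-7608 + 2·2712 + 0·-968 + 2·344 = 21328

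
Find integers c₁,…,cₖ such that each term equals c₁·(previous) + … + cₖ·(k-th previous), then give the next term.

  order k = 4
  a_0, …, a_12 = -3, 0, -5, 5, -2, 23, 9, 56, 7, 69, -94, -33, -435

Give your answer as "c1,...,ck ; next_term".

1,2,-3,-1 ; -288

  a_4 = 1·5 + 2·-5 + -3·0 + -1·-3 = -2
  a_5 = 1·-2 + 2·5 + -3·-5 + -1·0 = 23
  a_6 = 1·23 + 2·-2 + -3·5 + -1·-5 = 9
  a_7 = 1·9 + 2·23 + -3·-2 + -1·5 = 56
  a_8 = 1·56 + 2·9 + -3·23 + -1·-2 = 7
  a_9 = 1·7 + 2·56 + -3·9 + -1·23 = 69
  a_10 = 1·69 + 2·7 + -3·56 + -1·9 = -94
  a_11 = 1·-94 + 2·69 + -3·7 + -1·56 = -33
  a_12 = 1·-33 + 2·-94 + -3·69 + -1·7 = -435
  a_13 = 1·-435 + 2·-33 + -3·-94 + -1·69 = -288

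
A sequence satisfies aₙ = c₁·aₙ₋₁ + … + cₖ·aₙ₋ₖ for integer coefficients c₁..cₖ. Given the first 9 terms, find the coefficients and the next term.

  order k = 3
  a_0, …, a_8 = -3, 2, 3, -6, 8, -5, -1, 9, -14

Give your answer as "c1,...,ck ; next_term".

  a_3 = -1·3 + 0·2 + 1·-3 = -6
  a_4 = -1·-6 + 0·3 + 1·2 = 8
  a_5 = -1·8 + 0·-6 + 1·3 = -5
  a_6 = -1·-5 + 0·8 + 1·-6 = -1
  a_7 = -1·-1 + 0·-5 + 1·8 = 9
  a_8 = -1·9 + 0·-1 + 1·-5 = -14
  a_9 = -1·-14 + 0·9 + 1·-1 = 13

-1,0,1 ; 13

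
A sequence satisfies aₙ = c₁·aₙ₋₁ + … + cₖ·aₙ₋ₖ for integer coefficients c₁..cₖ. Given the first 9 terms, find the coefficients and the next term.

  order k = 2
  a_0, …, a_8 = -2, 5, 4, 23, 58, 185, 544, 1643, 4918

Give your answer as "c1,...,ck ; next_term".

2,3 ; 14765

  a_2 = 2·5 + 3·-2 = 4
  a_3 = 2·4 + 3·5 = 23
  a_4 = 2·23 + 3·4 = 58
  a_5 = 2·58 + 3·23 = 185
  a_6 = 2·185 + 3·58 = 544
  a_7 = 2·544 + 3·185 = 1643
  a_8 = 2·1643 + 3·544 = 4918
  a_9 = 2·4918 + 3·1643 = 14765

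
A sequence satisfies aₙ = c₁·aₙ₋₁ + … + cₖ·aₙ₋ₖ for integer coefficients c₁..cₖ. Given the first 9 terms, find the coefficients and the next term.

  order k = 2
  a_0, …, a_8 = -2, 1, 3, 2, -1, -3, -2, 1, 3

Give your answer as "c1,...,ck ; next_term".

  a_2 = 1·1 + -1·-2 = 3
  a_3 = 1·3 + -1·1 = 2
  a_4 = 1·2 + -1·3 = -1
  a_5 = 1·-1 + -1·2 = -3
  a_6 = 1·-3 + -1·-1 = -2
  a_7 = 1·-2 + -1·-3 = 1
  a_8 = 1·1 + -1·-2 = 3
  a_9 = 1·3 + -1·1 = 2

1,-1 ; 2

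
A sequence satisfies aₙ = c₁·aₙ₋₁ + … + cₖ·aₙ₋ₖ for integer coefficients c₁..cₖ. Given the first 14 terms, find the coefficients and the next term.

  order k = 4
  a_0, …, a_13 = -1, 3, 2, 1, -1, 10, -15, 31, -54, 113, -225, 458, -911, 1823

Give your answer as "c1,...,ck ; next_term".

-2,0,1,2 ; -3638

  a_4 = -2·1 + 0·2 + 1·3 + 2·-1 = -1
  a_5 = -2·-1 + 0·1 + 1·2 + 2·3 = 10
  a_6 = -2·10 + 0·-1 + 1·1 + 2·2 = -15
  a_7 = -2·-15 + 0·10 + 1·-1 + 2·1 = 31
  a_8 = -2·31 + 0·-15 + 1·10 + 2·-1 = -54
  a_9 = -2·-54 + 0·31 + 1·-15 + 2·10 = 113
  a_10 = -2·113 + 0·-54 + 1·31 + 2·-15 = -225
  a_11 = -2·-225 + 0·113 + 1·-54 + 2·31 = 458
  a_12 = -2·458 + 0·-225 + 1·113 + 2·-54 = -911
  a_13 = -2·-911 + 0·458 + 1·-225 + 2·113 = 1823
  a_14 = -2·1823 + 0·-911 + 1·458 + 2·-225 = -3638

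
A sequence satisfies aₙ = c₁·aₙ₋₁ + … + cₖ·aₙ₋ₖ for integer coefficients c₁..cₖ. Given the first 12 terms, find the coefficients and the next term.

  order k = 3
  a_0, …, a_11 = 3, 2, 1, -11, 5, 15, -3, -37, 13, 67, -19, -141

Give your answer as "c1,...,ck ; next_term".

-1,-2,-2 ; 45

  a_3 = -1·1 + -2·2 + -2·3 = -11
  a_4 = -1·-11 + -2·1 + -2·2 = 5
  a_5 = -1·5 + -2·-11 + -2·1 = 15
  a_6 = -1·15 + -2·5 + -2·-11 = -3
  a_7 = -1·-3 + -2·15 + -2·5 = -37
  a_8 = -1·-37 + -2·-3 + -2·15 = 13
  a_9 = -1·13 + -2·-37 + -2·-3 = 67
  a_10 = -1·67 + -2·13 + -2·-37 = -19
  a_11 = -1·-19 + -2·67 + -2·13 = -141
  a_12 = -1·-141 + -2·-19 + -2·67 = 45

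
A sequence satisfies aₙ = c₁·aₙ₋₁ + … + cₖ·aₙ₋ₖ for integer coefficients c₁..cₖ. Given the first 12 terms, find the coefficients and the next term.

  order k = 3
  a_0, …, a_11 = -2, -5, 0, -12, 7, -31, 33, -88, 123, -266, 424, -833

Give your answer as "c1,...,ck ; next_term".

-1,2,1 ; 1415

  a_3 = -1·0 + 2·-5 + 1·-2 = -12
  a_4 = -1·-12 + 2·0 + 1·-5 = 7
  a_5 = -1·7 + 2·-12 + 1·0 = -31
  a_6 = -1·-31 + 2·7 + 1·-12 = 33
  a_7 = -1·33 + 2·-31 + 1·7 = -88
  a_8 = -1·-88 + 2·33 + 1·-31 = 123
  a_9 = -1·123 + 2·-88 + 1·33 = -266
  a_10 = -1·-266 + 2·123 + 1·-88 = 424
  a_11 = -1·424 + 2·-266 + 1·123 = -833
  a_12 = -1·-833 + 2·424 + 1·-266 = 1415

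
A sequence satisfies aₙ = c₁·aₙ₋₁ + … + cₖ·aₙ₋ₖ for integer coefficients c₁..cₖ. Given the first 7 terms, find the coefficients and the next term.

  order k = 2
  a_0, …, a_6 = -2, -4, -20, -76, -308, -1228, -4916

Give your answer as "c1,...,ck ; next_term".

3,4 ; -19660

  a_2 = 3·-4 + 4·-2 = -20
  a_3 = 3·-20 + 4·-4 = -76
  a_4 = 3·-76 + 4·-20 = -308
  a_5 = 3·-308 + 4·-76 = -1228
  a_6 = 3·-1228 + 4·-308 = -4916
  a_7 = 3·-4916 + 4·-1228 = -19660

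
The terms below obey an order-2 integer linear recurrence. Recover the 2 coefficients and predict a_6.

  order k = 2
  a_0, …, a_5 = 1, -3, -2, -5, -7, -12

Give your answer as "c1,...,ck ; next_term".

  a_2 = 1·-3 + 1·1 = -2
  a_3 = 1·-2 + 1·-3 = -5
  a_4 = 1·-5 + 1·-2 = -7
  a_5 = 1·-7 + 1·-5 = -12
  a_6 = 1·-12 + 1·-7 = -19

1,1 ; -19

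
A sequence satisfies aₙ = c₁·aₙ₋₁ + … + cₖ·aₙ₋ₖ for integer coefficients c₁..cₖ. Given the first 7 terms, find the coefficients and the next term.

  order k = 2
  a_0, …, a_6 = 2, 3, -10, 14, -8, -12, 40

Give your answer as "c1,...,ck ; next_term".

  a_2 = -2·3 + -2·2 = -10
  a_3 = -2·-10 + -2·3 = 14
  a_4 = -2·14 + -2·-10 = -8
  a_5 = -2·-8 + -2·14 = -12
  a_6 = -2·-12 + -2·-8 = 40
  a_7 = -2·40 + -2·-12 = -56

-2,-2 ; -56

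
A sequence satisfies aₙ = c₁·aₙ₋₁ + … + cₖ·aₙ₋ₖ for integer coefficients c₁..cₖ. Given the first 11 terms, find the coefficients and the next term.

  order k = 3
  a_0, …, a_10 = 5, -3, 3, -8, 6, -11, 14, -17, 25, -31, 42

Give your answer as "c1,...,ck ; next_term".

  a_3 = 0·3 + 1·-3 + -1·5 = -8
  a_4 = 0·-8 + 1·3 + -1·-3 = 6
  a_5 = 0·6 + 1·-8 + -1·3 = -11
  a_6 = 0·-11 + 1·6 + -1·-8 = 14
  a_7 = 0·14 + 1·-11 + -1·6 = -17
  a_8 = 0·-17 + 1·14 + -1·-11 = 25
  a_9 = 0·25 + 1·-17 + -1·14 = -31
  a_10 = 0·-31 + 1·25 + -1·-17 = 42
  a_11 = 0·42 + 1·-31 + -1·25 = -56

0,1,-1 ; -56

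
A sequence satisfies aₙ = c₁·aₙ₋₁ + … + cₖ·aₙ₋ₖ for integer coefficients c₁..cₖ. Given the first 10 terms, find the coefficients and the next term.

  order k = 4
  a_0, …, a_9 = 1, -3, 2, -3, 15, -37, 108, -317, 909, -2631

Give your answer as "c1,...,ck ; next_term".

-2,2,-2,-1 ; 7606

  a_4 = -2·-3 + 2·2 + -2·-3 + -1·1 = 15
  a_5 = -2·15 + 2·-3 + -2·2 + -1·-3 = -37
  a_6 = -2·-37 + 2·15 + -2·-3 + -1·2 = 108
  a_7 = -2·108 + 2·-37 + -2·15 + -1·-3 = -317
  a_8 = -2·-317 + 2·108 + -2·-37 + -1·15 = 909
  a_9 = -2·909 + 2·-317 + -2·108 + -1·-37 = -2631
  a_10 = -2·-2631 + 2·909 + -2·-317 + -1·108 = 7606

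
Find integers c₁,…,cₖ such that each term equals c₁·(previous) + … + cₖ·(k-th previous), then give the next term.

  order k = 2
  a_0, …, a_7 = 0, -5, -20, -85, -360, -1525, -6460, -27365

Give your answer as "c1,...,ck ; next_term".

4,1 ; -115920

  a_2 = 4·-5 + 1·0 = -20
  a_3 = 4·-20 + 1·-5 = -85
  a_4 = 4·-85 + 1·-20 = -360
  a_5 = 4·-360 + 1·-85 = -1525
  a_6 = 4·-1525 + 1·-360 = -6460
  a_7 = 4·-6460 + 1·-1525 = -27365
  a_8 = 4·-27365 + 1·-6460 = -115920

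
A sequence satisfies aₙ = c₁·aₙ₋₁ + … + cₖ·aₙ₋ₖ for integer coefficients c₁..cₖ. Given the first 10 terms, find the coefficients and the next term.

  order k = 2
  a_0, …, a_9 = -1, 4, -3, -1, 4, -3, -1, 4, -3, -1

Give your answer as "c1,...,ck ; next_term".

  a_2 = -1·4 + -1·-1 = -3
  a_3 = -1·-3 + -1·4 = -1
  a_4 = -1·-1 + -1·-3 = 4
  a_5 = -1·4 + -1·-1 = -3
  a_6 = -1·-3 + -1·4 = -1
  a_7 = -1·-1 + -1·-3 = 4
  a_8 = -1·4 + -1·-1 = -3
  a_9 = -1·-3 + -1·4 = -1
  a_10 = -1·-1 + -1·-3 = 4

-1,-1 ; 4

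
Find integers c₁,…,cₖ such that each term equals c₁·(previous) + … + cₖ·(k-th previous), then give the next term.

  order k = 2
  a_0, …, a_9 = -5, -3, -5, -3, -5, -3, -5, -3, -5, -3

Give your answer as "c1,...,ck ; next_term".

  a_2 = 0·-3 + 1·-5 = -5
  a_3 = 0·-5 + 1·-3 = -3
  a_4 = 0·-3 + 1·-5 = -5
  a_5 = 0·-5 + 1·-3 = -3
  a_6 = 0·-3 + 1·-5 = -5
  a_7 = 0·-5 + 1·-3 = -3
  a_8 = 0·-3 + 1·-5 = -5
  a_9 = 0·-5 + 1·-3 = -3
  a_10 = 0·-3 + 1·-5 = -5

0,1 ; -5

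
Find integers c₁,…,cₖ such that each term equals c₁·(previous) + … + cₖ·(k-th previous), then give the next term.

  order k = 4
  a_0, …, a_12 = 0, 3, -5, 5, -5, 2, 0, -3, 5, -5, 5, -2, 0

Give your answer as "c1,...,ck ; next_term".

0,1,0,-1 ; 3

  a_4 = 0·5 + 1·-5 + 0·3 + -1·0 = -5
  a_5 = 0·-5 + 1·5 + 0·-5 + -1·3 = 2
  a_6 = 0·2 + 1·-5 + 0·5 + -1·-5 = 0
  a_7 = 0·0 + 1·2 + 0·-5 + -1·5 = -3
  a_8 = 0·-3 + 1·0 + 0·2 + -1·-5 = 5
  a_9 = 0·5 + 1·-3 + 0·0 + -1·2 = -5
  a_10 = 0·-5 + 1·5 + 0·-3 + -1·0 = 5
  a_11 = 0·5 + 1·-5 + 0·5 + -1·-3 = -2
  a_12 = 0·-2 + 1·5 + 0·-5 + -1·5 = 0
  a_13 = 0·0 + 1·-2 + 0·5 + -1·-5 = 3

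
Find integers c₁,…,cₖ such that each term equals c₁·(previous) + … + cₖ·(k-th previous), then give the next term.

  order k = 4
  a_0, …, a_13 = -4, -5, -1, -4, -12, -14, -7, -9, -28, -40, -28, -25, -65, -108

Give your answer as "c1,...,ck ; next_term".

  a_4 = 1·-4 + -1·-1 + 1·-5 + 1·-4 = -12
  a_5 = 1·-12 + -1·-4 + 1·-1 + 1·-5 = -14
  a_6 = 1·-14 + -1·-12 + 1·-4 + 1·-1 = -7
  a_7 = 1·-7 + -1·-14 + 1·-12 + 1·-4 = -9
  a_8 = 1·-9 + -1·-7 + 1·-14 + 1·-12 = -28
  a_9 = 1·-28 + -1·-9 + 1·-7 + 1·-14 = -40
  a_10 = 1·-40 + -1·-28 + 1·-9 + 1·-7 = -28
  a_11 = 1·-28 + -1·-40 + 1·-28 + 1·-9 = -25
  a_12 = 1·-25 + -1·-28 + 1·-40 + 1·-28 = -65
  a_13 = 1·-65 + -1·-25 + 1·-28 + 1·-40 = -108
  a_14 = 1·-108 + -1·-65 + 1·-25 + 1·-28 = -96

1,-1,1,1 ; -96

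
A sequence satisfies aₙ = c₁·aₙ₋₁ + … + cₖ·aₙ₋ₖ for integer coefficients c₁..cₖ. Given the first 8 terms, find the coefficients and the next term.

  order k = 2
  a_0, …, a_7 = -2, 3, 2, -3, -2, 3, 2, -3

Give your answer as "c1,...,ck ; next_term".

  a_2 = 0·3 + -1·-2 = 2
  a_3 = 0·2 + -1·3 = -3
  a_4 = 0·-3 + -1·2 = -2
  a_5 = 0·-2 + -1·-3 = 3
  a_6 = 0·3 + -1·-2 = 2
  a_7 = 0·2 + -1·3 = -3
  a_8 = 0·-3 + -1·2 = -2

0,-1 ; -2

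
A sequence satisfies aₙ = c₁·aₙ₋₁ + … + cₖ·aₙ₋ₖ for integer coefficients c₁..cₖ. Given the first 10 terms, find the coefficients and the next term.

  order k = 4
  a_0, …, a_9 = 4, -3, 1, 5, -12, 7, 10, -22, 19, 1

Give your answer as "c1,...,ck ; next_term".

-1,-2,-1,-2 ; -37

  a_4 = -1·5 + -2·1 + -1·-3 + -2·4 = -12
  a_5 = -1·-12 + -2·5 + -1·1 + -2·-3 = 7
  a_6 = -1·7 + -2·-12 + -1·5 + -2·1 = 10
  a_7 = -1·10 + -2·7 + -1·-12 + -2·5 = -22
  a_8 = -1·-22 + -2·10 + -1·7 + -2·-12 = 19
  a_9 = -1·19 + -2·-22 + -1·10 + -2·7 = 1
  a_10 = -1·1 + -2·19 + -1·-22 + -2·10 = -37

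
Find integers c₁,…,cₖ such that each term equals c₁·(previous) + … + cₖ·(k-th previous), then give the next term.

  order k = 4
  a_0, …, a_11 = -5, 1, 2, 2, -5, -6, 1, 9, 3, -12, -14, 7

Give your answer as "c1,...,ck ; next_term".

  a_4 = 1·2 + -1·2 + 0·1 + 1·-5 = -5
  a_5 = 1·-5 + -1·2 + 0·2 + 1·1 = -6
  a_6 = 1·-6 + -1·-5 + 0·2 + 1·2 = 1
  a_7 = 1·1 + -1·-6 + 0·-5 + 1·2 = 9
  a_8 = 1·9 + -1·1 + 0·-6 + 1·-5 = 3
  a_9 = 1·3 + -1·9 + 0·1 + 1·-6 = -12
  a_10 = 1·-12 + -1·3 + 0·9 + 1·1 = -14
  a_11 = 1·-14 + -1·-12 + 0·3 + 1·9 = 7
  a_12 = 1·7 + -1·-14 + 0·-12 + 1·3 = 24

1,-1,0,1 ; 24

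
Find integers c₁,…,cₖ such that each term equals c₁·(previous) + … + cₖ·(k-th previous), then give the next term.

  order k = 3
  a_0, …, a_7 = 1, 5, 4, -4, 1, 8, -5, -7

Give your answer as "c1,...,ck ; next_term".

0,-1,1 ; 13

  a_3 = 0·4 + -1·5 + 1·1 = -4
  a_4 = 0·-4 + -1·4 + 1·5 = 1
  a_5 = 0·1 + -1·-4 + 1·4 = 8
  a_6 = 0·8 + -1·1 + 1·-4 = -5
  a_7 = 0·-5 + -1·8 + 1·1 = -7
  a_8 = 0·-7 + -1·-5 + 1·8 = 13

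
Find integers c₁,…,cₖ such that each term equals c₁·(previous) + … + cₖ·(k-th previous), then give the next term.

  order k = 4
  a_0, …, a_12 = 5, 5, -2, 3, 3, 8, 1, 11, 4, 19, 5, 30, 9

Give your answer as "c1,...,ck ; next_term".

0,1,0,1 ; 49

  a_4 = 0·3 + 1·-2 + 0·5 + 1·5 = 3
  a_5 = 0·3 + 1·3 + 0·-2 + 1·5 = 8
  a_6 = 0·8 + 1·3 + 0·3 + 1·-2 = 1
  a_7 = 0·1 + 1·8 + 0·3 + 1·3 = 11
  a_8 = 0·11 + 1·1 + 0·8 + 1·3 = 4
  a_9 = 0·4 + 1·11 + 0·1 + 1·8 = 19
  a_10 = 0·19 + 1·4 + 0·11 + 1·1 = 5
  a_11 = 0·5 + 1·19 + 0·4 + 1·11 = 30
  a_12 = 0·30 + 1·5 + 0·19 + 1·4 = 9
  a_13 = 0·9 + 1·30 + 0·5 + 1·19 = 49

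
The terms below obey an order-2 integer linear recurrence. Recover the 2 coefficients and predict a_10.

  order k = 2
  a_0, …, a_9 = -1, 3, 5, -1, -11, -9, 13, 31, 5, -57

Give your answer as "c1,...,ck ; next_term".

1,-2 ; -67

  a_2 = 1·3 + -2·-1 = 5
  a_3 = 1·5 + -2·3 = -1
  a_4 = 1·-1 + -2·5 = -11
  a_5 = 1·-11 + -2·-1 = -9
  a_6 = 1·-9 + -2·-11 = 13
  a_7 = 1·13 + -2·-9 = 31
  a_8 = 1·31 + -2·13 = 5
  a_9 = 1·5 + -2·31 = -57
  a_10 = 1·-57 + -2·5 = -67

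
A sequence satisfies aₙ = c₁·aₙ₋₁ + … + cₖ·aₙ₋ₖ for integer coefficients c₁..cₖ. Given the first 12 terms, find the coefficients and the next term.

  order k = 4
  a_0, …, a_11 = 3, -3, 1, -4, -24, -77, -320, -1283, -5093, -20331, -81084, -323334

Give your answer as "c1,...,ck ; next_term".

  a_4 = 3·-4 + 3·1 + 4·-3 + -1·3 = -24
  a_5 = 3·-24 + 3·-4 + 4·1 + -1·-3 = -77
  a_6 = 3·-77 + 3·-24 + 4·-4 + -1·1 = -320
  a_7 = 3·-320 + 3·-77 + 4·-24 + -1·-4 = -1283
  a_8 = 3·-1283 + 3·-320 + 4·-77 + -1·-24 = -5093
  a_9 = 3·-5093 + 3·-1283 + 4·-320 + -1·-77 = -20331
  a_10 = 3·-20331 + 3·-5093 + 4·-1283 + -1·-320 = -81084
  a_11 = 3·-81084 + 3·-20331 + 4·-5093 + -1·-1283 = -323334
  a_12 = 3·-323334 + 3·-81084 + 4·-20331 + -1·-5093 = -1289485

3,3,4,-1 ; -1289485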